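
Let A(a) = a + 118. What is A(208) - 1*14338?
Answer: -14012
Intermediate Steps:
A(a) = 118 + a
A(208) - 1*14338 = (118 + 208) - 1*14338 = 326 - 14338 = -14012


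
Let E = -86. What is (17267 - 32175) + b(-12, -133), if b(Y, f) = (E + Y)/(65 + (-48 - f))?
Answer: -1118149/75 ≈ -14909.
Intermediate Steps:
b(Y, f) = (-86 + Y)/(17 - f) (b(Y, f) = (-86 + Y)/(65 + (-48 - f)) = (-86 + Y)/(17 - f))
(17267 - 32175) + b(-12, -133) = (17267 - 32175) + (86 - 1*(-12))/(-17 - 133) = -14908 + (86 + 12)/(-150) = -14908 - 1/150*98 = -14908 - 49/75 = -1118149/75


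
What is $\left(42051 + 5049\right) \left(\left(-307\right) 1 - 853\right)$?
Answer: $-54636000$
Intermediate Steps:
$\left(42051 + 5049\right) \left(\left(-307\right) 1 - 853\right) = 47100 \left(-307 - 853\right) = 47100 \left(-1160\right) = -54636000$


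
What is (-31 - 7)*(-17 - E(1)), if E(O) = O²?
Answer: 684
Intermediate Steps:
(-31 - 7)*(-17 - E(1)) = (-31 - 7)*(-17 - 1*1²) = -38*(-17 - 1*1) = -38*(-17 - 1) = -38*(-18) = 684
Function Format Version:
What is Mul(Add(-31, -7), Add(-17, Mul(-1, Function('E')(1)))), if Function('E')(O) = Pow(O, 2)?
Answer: 684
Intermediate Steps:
Mul(Add(-31, -7), Add(-17, Mul(-1, Function('E')(1)))) = Mul(Add(-31, -7), Add(-17, Mul(-1, Pow(1, 2)))) = Mul(-38, Add(-17, Mul(-1, 1))) = Mul(-38, Add(-17, -1)) = Mul(-38, -18) = 684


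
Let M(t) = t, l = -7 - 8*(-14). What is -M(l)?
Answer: -105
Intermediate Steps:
l = 105 (l = -7 + 112 = 105)
-M(l) = -1*105 = -105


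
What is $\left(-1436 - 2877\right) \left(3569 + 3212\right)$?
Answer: $-29246453$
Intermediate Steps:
$\left(-1436 - 2877\right) \left(3569 + 3212\right) = \left(-4313\right) 6781 = -29246453$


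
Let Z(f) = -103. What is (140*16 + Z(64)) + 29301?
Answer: 31438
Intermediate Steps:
(140*16 + Z(64)) + 29301 = (140*16 - 103) + 29301 = (2240 - 103) + 29301 = 2137 + 29301 = 31438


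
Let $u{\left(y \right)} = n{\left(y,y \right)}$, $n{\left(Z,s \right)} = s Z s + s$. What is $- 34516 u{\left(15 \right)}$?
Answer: $-117009240$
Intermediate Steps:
$n{\left(Z,s \right)} = s + Z s^{2}$ ($n{\left(Z,s \right)} = Z s s + s = Z s^{2} + s = s + Z s^{2}$)
$u{\left(y \right)} = y \left(1 + y^{2}\right)$ ($u{\left(y \right)} = y \left(1 + y y\right) = y \left(1 + y^{2}\right)$)
$- 34516 u{\left(15 \right)} = - 34516 \left(15 + 15^{3}\right) = - 34516 \left(15 + 3375\right) = \left(-34516\right) 3390 = -117009240$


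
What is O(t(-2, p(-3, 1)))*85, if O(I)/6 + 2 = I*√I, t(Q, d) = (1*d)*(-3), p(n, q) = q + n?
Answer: -1020 + 3060*√6 ≈ 6475.4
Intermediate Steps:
p(n, q) = n + q
t(Q, d) = -3*d (t(Q, d) = d*(-3) = -3*d)
O(I) = -12 + 6*I^(3/2) (O(I) = -12 + 6*(I*√I) = -12 + 6*I^(3/2))
O(t(-2, p(-3, 1)))*85 = (-12 + 6*(-3*(-3 + 1))^(3/2))*85 = (-12 + 6*(-3*(-2))^(3/2))*85 = (-12 + 6*6^(3/2))*85 = (-12 + 6*(6*√6))*85 = (-12 + 36*√6)*85 = -1020 + 3060*√6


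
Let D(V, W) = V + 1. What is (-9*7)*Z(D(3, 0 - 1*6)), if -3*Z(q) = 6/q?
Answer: 63/2 ≈ 31.500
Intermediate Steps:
D(V, W) = 1 + V
Z(q) = -2/q
(-9*7)*Z(D(3, 0 - 1*6)) = (-9*7)*(-2/(1 + 3)) = -(-126)/4 = -63*(-½) = 63/2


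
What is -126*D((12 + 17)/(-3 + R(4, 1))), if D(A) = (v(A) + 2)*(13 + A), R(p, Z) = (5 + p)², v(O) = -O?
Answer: -927227/338 ≈ -2743.3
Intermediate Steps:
D(A) = (2 - A)*(13 + A) (D(A) = (-A + 2)*(13 + A) = (2 - A)*(13 + A))
-126*D((12 + 17)/(-3 + R(4, 1))) = -126*(26 - ((12 + 17)/(-3 + (5 + 4)²))² - 11*(12 + 17)/(-3 + (5 + 4)²)) = -126*(26 - (29/(-3 + 9²))² - 319/(-3 + 9²)) = -126*(26 - (29/(-3 + 81))² - 319/(-3 + 81)) = -126*(26 - (29/78)² - 319/78) = -126*(26 - (29*(1/78))² - 319/78) = -126*(26 - (29/78)² - 11*29/78) = -126*(26 - 1*841/6084 - 319/78) = -126*(26 - 841/6084 - 319/78) = -126*132461/6084 = -927227/338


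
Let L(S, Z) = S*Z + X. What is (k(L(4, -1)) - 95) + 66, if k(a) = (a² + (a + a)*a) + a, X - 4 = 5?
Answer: 51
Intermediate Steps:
X = 9 (X = 4 + 5 = 9)
L(S, Z) = 9 + S*Z (L(S, Z) = S*Z + 9 = 9 + S*Z)
k(a) = a + 3*a² (k(a) = (a² + (2*a)*a) + a = (a² + 2*a²) + a = 3*a² + a = a + 3*a²)
(k(L(4, -1)) - 95) + 66 = ((9 + 4*(-1))*(1 + 3*(9 + 4*(-1))) - 95) + 66 = ((9 - 4)*(1 + 3*(9 - 4)) - 95) + 66 = (5*(1 + 3*5) - 95) + 66 = (5*(1 + 15) - 95) + 66 = (5*16 - 95) + 66 = (80 - 95) + 66 = -15 + 66 = 51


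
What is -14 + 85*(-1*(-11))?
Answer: 921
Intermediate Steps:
-14 + 85*(-1*(-11)) = -14 + 85*11 = -14 + 935 = 921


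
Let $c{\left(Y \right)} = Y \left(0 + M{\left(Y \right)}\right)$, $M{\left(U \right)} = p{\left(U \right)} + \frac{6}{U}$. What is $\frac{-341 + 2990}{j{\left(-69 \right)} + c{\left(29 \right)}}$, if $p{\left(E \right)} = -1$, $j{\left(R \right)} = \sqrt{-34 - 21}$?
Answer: $- \frac{60927}{584} - \frac{2649 i \sqrt{55}}{584} \approx -104.33 - 33.64 i$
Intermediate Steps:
$j{\left(R \right)} = i \sqrt{55}$ ($j{\left(R \right)} = \sqrt{-55} = i \sqrt{55}$)
$M{\left(U \right)} = -1 + \frac{6}{U}$
$c{\left(Y \right)} = 6 - Y$ ($c{\left(Y \right)} = Y \left(0 + \frac{6 - Y}{Y}\right) = Y \frac{6 - Y}{Y} = 6 - Y$)
$\frac{-341 + 2990}{j{\left(-69 \right)} + c{\left(29 \right)}} = \frac{-341 + 2990}{i \sqrt{55} + \left(6 - 29\right)} = \frac{2649}{i \sqrt{55} + \left(6 - 29\right)} = \frac{2649}{i \sqrt{55} - 23} = \frac{2649}{-23 + i \sqrt{55}}$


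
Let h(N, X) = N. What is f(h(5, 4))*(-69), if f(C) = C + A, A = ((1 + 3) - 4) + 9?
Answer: -966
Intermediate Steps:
A = 9 (A = (4 - 4) + 9 = 0 + 9 = 9)
f(C) = 9 + C (f(C) = C + 9 = 9 + C)
f(h(5, 4))*(-69) = (9 + 5)*(-69) = 14*(-69) = -966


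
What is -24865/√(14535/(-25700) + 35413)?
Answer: -49730*√233895588205/182019913 ≈ -132.13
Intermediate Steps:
-24865/√(14535/(-25700) + 35413) = -24865/√(14535*(-1/25700) + 35413) = -24865/√(-2907/5140 + 35413) = -24865*2*√233895588205/182019913 = -49730*√233895588205/182019913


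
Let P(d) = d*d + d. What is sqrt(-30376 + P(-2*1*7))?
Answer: I*sqrt(30194) ≈ 173.76*I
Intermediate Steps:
P(d) = d + d**2 (P(d) = d**2 + d = d + d**2)
sqrt(-30376 + P(-2*1*7)) = sqrt(-30376 + (-2*1*7)*(1 - 2*1*7)) = sqrt(-30376 + (-2*7)*(1 - 2*7)) = sqrt(-30376 - 14*(1 - 14)) = sqrt(-30376 - 14*(-13)) = sqrt(-30376 + 182) = sqrt(-30194) = I*sqrt(30194)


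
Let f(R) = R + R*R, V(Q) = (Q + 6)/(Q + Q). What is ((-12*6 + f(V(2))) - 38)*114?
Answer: -11856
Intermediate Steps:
V(Q) = (6 + Q)/(2*Q) (V(Q) = (6 + Q)/((2*Q)) = (6 + Q)*(1/(2*Q)) = (6 + Q)/(2*Q))
f(R) = R + R²
((-12*6 + f(V(2))) - 38)*114 = ((-12*6 + ((½)*(6 + 2)/2)*(1 + (½)*(6 + 2)/2)) - 38)*114 = ((-4*18 + ((½)*(½)*8)*(1 + (½)*(½)*8)) - 38)*114 = ((-72 + 2*(1 + 2)) - 38)*114 = ((-72 + 2*3) - 38)*114 = ((-72 + 6) - 38)*114 = (-66 - 38)*114 = -104*114 = -11856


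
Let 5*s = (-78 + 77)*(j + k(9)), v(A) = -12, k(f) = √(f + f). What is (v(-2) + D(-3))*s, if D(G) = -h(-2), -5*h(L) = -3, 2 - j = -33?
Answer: 441/5 + 189*√2/25 ≈ 98.891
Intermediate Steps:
k(f) = √2*√f (k(f) = √(2*f) = √2*√f)
j = 35 (j = 2 - 1*(-33) = 2 + 33 = 35)
h(L) = ⅗ (h(L) = -⅕*(-3) = ⅗)
s = -7 - 3*√2/5 (s = ((-78 + 77)*(35 + √2*√9))/5 = (-(35 + √2*3))/5 = (-(35 + 3*√2))/5 = (-35 - 3*√2)/5 = -7 - 3*√2/5 ≈ -7.8485)
D(G) = -⅗ (D(G) = -1*⅗ = -⅗)
(v(-2) + D(-3))*s = (-12 - ⅗)*(-7 - 3*√2/5) = -63*(-7 - 3*√2/5)/5 = 441/5 + 189*√2/25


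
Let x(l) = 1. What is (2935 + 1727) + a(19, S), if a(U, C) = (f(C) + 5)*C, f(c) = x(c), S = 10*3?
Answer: 4842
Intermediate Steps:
S = 30
f(c) = 1
a(U, C) = 6*C (a(U, C) = (1 + 5)*C = 6*C)
(2935 + 1727) + a(19, S) = (2935 + 1727) + 6*30 = 4662 + 180 = 4842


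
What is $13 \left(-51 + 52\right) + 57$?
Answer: $70$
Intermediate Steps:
$13 \left(-51 + 52\right) + 57 = 13 \cdot 1 + 57 = 13 + 57 = 70$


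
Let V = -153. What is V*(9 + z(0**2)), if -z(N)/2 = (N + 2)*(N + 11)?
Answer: 5355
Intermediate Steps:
z(N) = -2*(2 + N)*(11 + N) (z(N) = -2*(N + 2)*(N + 11) = -2*(2 + N)*(11 + N))
V*(9 + z(0**2)) = -153*(9 + (-44 - 26*0**2 - 2*(0**2)**2)) = -153*(9 + (-44 - 26*0 - 2*0**2)) = -153*(9 + (-44 + 0 - 2*0)) = -153*(9 + (-44 + 0 + 0)) = -153*(9 - 44) = -153*(-35) = 5355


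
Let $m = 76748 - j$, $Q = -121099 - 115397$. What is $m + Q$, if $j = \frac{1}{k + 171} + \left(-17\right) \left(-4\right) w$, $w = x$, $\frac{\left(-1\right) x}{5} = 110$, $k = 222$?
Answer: $- \frac{48082765}{393} \approx -1.2235 \cdot 10^{5}$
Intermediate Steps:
$x = -550$ ($x = \left(-5\right) 110 = -550$)
$w = -550$
$j = - \frac{14698199}{393}$ ($j = \frac{1}{222 + 171} + \left(-17\right) \left(-4\right) \left(-550\right) = \frac{1}{393} + 68 \left(-550\right) = \frac{1}{393} - 37400 = - \frac{14698199}{393} \approx -37400.0$)
$Q = -236496$ ($Q = -121099 - 115397 = -236496$)
$m = \frac{44860163}{393}$ ($m = 76748 - - \frac{14698199}{393} = 76748 + \frac{14698199}{393} = \frac{44860163}{393} \approx 1.1415 \cdot 10^{5}$)
$m + Q = \frac{44860163}{393} - 236496 = - \frac{48082765}{393}$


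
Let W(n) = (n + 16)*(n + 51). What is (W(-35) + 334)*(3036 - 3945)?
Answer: -27270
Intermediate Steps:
W(n) = (16 + n)*(51 + n)
(W(-35) + 334)*(3036 - 3945) = ((816 + (-35)² + 67*(-35)) + 334)*(3036 - 3945) = ((816 + 1225 - 2345) + 334)*(-909) = (-304 + 334)*(-909) = 30*(-909) = -27270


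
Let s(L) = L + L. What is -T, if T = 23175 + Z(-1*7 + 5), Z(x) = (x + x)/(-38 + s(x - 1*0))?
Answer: -486677/21 ≈ -23175.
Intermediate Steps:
s(L) = 2*L
Z(x) = 2*x/(-38 + 2*x) (Z(x) = (x + x)/(-38 + 2*(x - 1*0)) = (2*x)/(-38 + 2*(x + 0)) = (2*x)/(-38 + 2*x) = 2*x/(-38 + 2*x))
T = 486677/21 (T = 23175 + (-1*7 + 5)/(-19 + (-1*7 + 5)) = 23175 + (-7 + 5)/(-19 + (-7 + 5)) = 23175 - 2/(-19 - 2) = 23175 - 2/(-21) = 23175 - 2*(-1/21) = 23175 + 2/21 = 486677/21 ≈ 23175.)
-T = -1*486677/21 = -486677/21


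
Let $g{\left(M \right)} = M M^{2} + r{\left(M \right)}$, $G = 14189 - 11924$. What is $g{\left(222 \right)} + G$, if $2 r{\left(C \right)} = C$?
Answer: $10943424$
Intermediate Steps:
$G = 2265$
$r{\left(C \right)} = \frac{C}{2}$
$g{\left(M \right)} = M^{3} + \frac{M}{2}$ ($g{\left(M \right)} = M M^{2} + \frac{M}{2} = M^{3} + \frac{M}{2}$)
$g{\left(222 \right)} + G = \left(222^{3} + \frac{1}{2} \cdot 222\right) + 2265 = \left(10941048 + 111\right) + 2265 = 10941159 + 2265 = 10943424$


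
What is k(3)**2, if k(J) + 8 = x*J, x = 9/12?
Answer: 529/16 ≈ 33.063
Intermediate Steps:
x = 3/4 (x = 9*(1/12) = 3/4 ≈ 0.75000)
k(J) = -8 + 3*J/4
k(3)**2 = (-8 + (3/4)*3)**2 = (-8 + 9/4)**2 = (-23/4)**2 = 529/16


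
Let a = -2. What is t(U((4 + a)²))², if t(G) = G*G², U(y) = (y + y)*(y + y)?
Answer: 68719476736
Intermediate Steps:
U(y) = 4*y² (U(y) = (2*y)*(2*y) = 4*y²)
t(G) = G³
t(U((4 + a)²))² = ((4*((4 - 2)²)²)³)² = ((4*(2²)²)³)² = ((4*4²)³)² = ((4*16)³)² = (64³)² = 262144² = 68719476736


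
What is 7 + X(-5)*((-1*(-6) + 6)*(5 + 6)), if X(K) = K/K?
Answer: 139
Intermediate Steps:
X(K) = 1
7 + X(-5)*((-1*(-6) + 6)*(5 + 6)) = 7 + 1*((-1*(-6) + 6)*(5 + 6)) = 7 + 1*((6 + 6)*11) = 7 + 1*(12*11) = 7 + 1*132 = 7 + 132 = 139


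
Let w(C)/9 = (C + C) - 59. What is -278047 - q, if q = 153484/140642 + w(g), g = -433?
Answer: -18967197504/70321 ≈ -2.6972e+5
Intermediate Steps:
w(C) = -531 + 18*C (w(C) = 9*((C + C) - 59) = 9*(2*C - 59) = 9*(-59 + 2*C) = -531 + 18*C)
q = -585345583/70321 (q = 153484/140642 + (-531 + 18*(-433)) = 153484*(1/140642) + (-531 - 7794) = 76742/70321 - 8325 = -585345583/70321 ≈ -8323.9)
-278047 - q = -278047 - 1*(-585345583/70321) = -278047 + 585345583/70321 = -18967197504/70321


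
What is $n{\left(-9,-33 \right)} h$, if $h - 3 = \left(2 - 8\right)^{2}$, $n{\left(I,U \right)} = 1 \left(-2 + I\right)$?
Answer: $-429$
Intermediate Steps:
$n{\left(I,U \right)} = -2 + I$
$h = 39$ ($h = 3 + \left(2 - 8\right)^{2} = 3 + \left(-6\right)^{2} = 3 + 36 = 39$)
$n{\left(-9,-33 \right)} h = \left(-2 - 9\right) 39 = \left(-11\right) 39 = -429$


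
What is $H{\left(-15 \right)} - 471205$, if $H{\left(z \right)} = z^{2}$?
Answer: $-470980$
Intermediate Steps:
$H{\left(-15 \right)} - 471205 = \left(-15\right)^{2} - 471205 = 225 - 471205 = -470980$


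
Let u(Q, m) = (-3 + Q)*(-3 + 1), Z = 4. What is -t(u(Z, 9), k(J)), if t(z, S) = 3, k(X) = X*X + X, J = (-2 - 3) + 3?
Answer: -3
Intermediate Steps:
u(Q, m) = 6 - 2*Q (u(Q, m) = (-3 + Q)*(-2) = 6 - 2*Q)
J = -2 (J = -5 + 3 = -2)
k(X) = X + X² (k(X) = X² + X = X + X²)
-t(u(Z, 9), k(J)) = -1*3 = -3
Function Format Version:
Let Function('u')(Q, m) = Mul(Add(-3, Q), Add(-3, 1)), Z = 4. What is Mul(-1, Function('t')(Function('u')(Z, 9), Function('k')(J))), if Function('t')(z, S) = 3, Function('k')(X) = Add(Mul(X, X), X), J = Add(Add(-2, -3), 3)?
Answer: -3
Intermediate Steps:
Function('u')(Q, m) = Add(6, Mul(-2, Q)) (Function('u')(Q, m) = Mul(Add(-3, Q), -2) = Add(6, Mul(-2, Q)))
J = -2 (J = Add(-5, 3) = -2)
Function('k')(X) = Add(X, Pow(X, 2)) (Function('k')(X) = Add(Pow(X, 2), X) = Add(X, Pow(X, 2)))
Mul(-1, Function('t')(Function('u')(Z, 9), Function('k')(J))) = Mul(-1, 3) = -3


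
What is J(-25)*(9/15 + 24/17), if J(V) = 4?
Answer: 684/85 ≈ 8.0471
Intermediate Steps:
J(-25)*(9/15 + 24/17) = 4*(9/15 + 24/17) = 4*(9*(1/15) + 24*(1/17)) = 4*(⅗ + 24/17) = 4*(171/85) = 684/85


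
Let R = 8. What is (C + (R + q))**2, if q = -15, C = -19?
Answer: 676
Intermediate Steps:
(C + (R + q))**2 = (-19 + (8 - 15))**2 = (-19 - 7)**2 = (-26)**2 = 676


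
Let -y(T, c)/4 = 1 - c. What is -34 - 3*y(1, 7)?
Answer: -106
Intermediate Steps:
y(T, c) = -4 + 4*c (y(T, c) = -4*(1 - c) = -4 + 4*c)
-34 - 3*y(1, 7) = -34 - 3*(-4 + 4*7) = -34 - 3*(-4 + 28) = -34 - 3*24 = -34 - 72 = -106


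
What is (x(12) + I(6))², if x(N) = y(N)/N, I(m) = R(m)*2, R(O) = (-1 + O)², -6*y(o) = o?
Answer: 89401/36 ≈ 2483.4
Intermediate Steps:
y(o) = -o/6
I(m) = 2*(-1 + m)² (I(m) = (-1 + m)²*2 = 2*(-1 + m)²)
x(N) = -⅙ (x(N) = (-N/6)/N = -⅙)
(x(12) + I(6))² = (-⅙ + 2*(-1 + 6)²)² = (-⅙ + 2*5²)² = (-⅙ + 2*25)² = (-⅙ + 50)² = (299/6)² = 89401/36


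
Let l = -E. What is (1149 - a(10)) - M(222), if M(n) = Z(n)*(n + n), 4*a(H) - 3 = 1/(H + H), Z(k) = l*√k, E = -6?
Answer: 91859/80 - 2664*√222 ≈ -38545.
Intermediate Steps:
l = 6 (l = -1*(-6) = 6)
Z(k) = 6*√k
a(H) = ¾ + 1/(8*H) (a(H) = ¾ + 1/(4*(H + H)) = ¾ + 1/(4*((2*H))) = ¾ + (1/(2*H))/4 = ¾ + 1/(8*H))
M(n) = 12*n^(3/2) (M(n) = (6*√n)*(n + n) = (6*√n)*(2*n) = 12*n^(3/2))
(1149 - a(10)) - M(222) = (1149 - (1 + 6*10)/(8*10)) - 12*222^(3/2) = (1149 - (1 + 60)/(8*10)) - 12*222*√222 = (1149 - 61/(8*10)) - 2664*√222 = (1149 - 1*61/80) - 2664*√222 = (1149 - 61/80) - 2664*√222 = 91859/80 - 2664*√222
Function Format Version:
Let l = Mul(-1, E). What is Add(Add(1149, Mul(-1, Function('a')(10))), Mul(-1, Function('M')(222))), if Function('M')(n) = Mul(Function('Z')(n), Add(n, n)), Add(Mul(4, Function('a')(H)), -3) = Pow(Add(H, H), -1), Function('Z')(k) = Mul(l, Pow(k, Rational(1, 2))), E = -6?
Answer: Add(Rational(91859, 80), Mul(-2664, Pow(222, Rational(1, 2)))) ≈ -38545.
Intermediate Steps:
l = 6 (l = Mul(-1, -6) = 6)
Function('Z')(k) = Mul(6, Pow(k, Rational(1, 2)))
Function('a')(H) = Add(Rational(3, 4), Mul(Rational(1, 8), Pow(H, -1))) (Function('a')(H) = Add(Rational(3, 4), Mul(Rational(1, 4), Pow(Add(H, H), -1))) = Add(Rational(3, 4), Mul(Rational(1, 4), Pow(Mul(2, H), -1))) = Add(Rational(3, 4), Mul(Rational(1, 4), Mul(Rational(1, 2), Pow(H, -1)))) = Add(Rational(3, 4), Mul(Rational(1, 8), Pow(H, -1))))
Function('M')(n) = Mul(12, Pow(n, Rational(3, 2))) (Function('M')(n) = Mul(Mul(6, Pow(n, Rational(1, 2))), Add(n, n)) = Mul(Mul(6, Pow(n, Rational(1, 2))), Mul(2, n)) = Mul(12, Pow(n, Rational(3, 2))))
Add(Add(1149, Mul(-1, Function('a')(10))), Mul(-1, Function('M')(222))) = Add(Add(1149, Mul(-1, Mul(Rational(1, 8), Pow(10, -1), Add(1, Mul(6, 10))))), Mul(-1, Mul(12, Pow(222, Rational(3, 2))))) = Add(Add(1149, Mul(-1, Mul(Rational(1, 8), Rational(1, 10), Add(1, 60)))), Mul(-1, Mul(12, Mul(222, Pow(222, Rational(1, 2)))))) = Add(Add(1149, Mul(-1, Mul(Rational(1, 8), Rational(1, 10), 61))), Mul(-1, Mul(2664, Pow(222, Rational(1, 2))))) = Add(Add(1149, Mul(-1, Rational(61, 80))), Mul(-2664, Pow(222, Rational(1, 2)))) = Add(Add(1149, Rational(-61, 80)), Mul(-2664, Pow(222, Rational(1, 2)))) = Add(Rational(91859, 80), Mul(-2664, Pow(222, Rational(1, 2))))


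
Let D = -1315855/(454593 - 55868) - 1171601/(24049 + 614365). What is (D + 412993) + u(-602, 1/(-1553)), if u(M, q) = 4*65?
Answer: 21038582860298251/50910324430 ≈ 4.1325e+5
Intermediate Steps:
u(M, q) = 260
D = -261441372539/50910324430 (D = -1315855/398725 - 1171601/638414 = -1315855*1/398725 - 1171601*1/638414 = -263171/79745 - 1171601/638414 = -261441372539/50910324430 ≈ -5.1353)
(D + 412993) + u(-602, 1/(-1553)) = (-261441372539/50910324430 + 412993) + 260 = 21025346175946451/50910324430 + 260 = 21038582860298251/50910324430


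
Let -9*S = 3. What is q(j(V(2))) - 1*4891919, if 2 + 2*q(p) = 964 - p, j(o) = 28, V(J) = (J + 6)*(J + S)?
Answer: -4891452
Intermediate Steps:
S = -1/3 (S = -1/9*3 = -1/3 ≈ -0.33333)
V(J) = (6 + J)*(-1/3 + J) (V(J) = (J + 6)*(J - 1/3) = (6 + J)*(-1/3 + J))
q(p) = 481 - p/2 (q(p) = -1 + (964 - p)/2 = -1 + (482 - p/2) = 481 - p/2)
q(j(V(2))) - 1*4891919 = (481 - 1/2*28) - 1*4891919 = (481 - 14) - 4891919 = 467 - 4891919 = -4891452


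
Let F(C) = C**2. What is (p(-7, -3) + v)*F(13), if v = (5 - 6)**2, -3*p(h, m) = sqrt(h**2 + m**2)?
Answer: 169 - 169*sqrt(58)/3 ≈ -260.02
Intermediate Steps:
p(h, m) = -sqrt(h**2 + m**2)/3
v = 1 (v = (-1)**2 = 1)
(p(-7, -3) + v)*F(13) = (-sqrt((-7)**2 + (-3)**2)/3 + 1)*13**2 = (-sqrt(49 + 9)/3 + 1)*169 = (-sqrt(58)/3 + 1)*169 = (1 - sqrt(58)/3)*169 = 169 - 169*sqrt(58)/3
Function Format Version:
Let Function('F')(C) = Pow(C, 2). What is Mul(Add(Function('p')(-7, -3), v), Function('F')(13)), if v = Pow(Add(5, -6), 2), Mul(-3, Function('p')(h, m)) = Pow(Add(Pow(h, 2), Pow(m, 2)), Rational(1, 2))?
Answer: Add(169, Mul(Rational(-169, 3), Pow(58, Rational(1, 2)))) ≈ -260.02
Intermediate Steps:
Function('p')(h, m) = Mul(Rational(-1, 3), Pow(Add(Pow(h, 2), Pow(m, 2)), Rational(1, 2)))
v = 1 (v = Pow(-1, 2) = 1)
Mul(Add(Function('p')(-7, -3), v), Function('F')(13)) = Mul(Add(Mul(Rational(-1, 3), Pow(Add(Pow(-7, 2), Pow(-3, 2)), Rational(1, 2))), 1), Pow(13, 2)) = Mul(Add(Mul(Rational(-1, 3), Pow(Add(49, 9), Rational(1, 2))), 1), 169) = Mul(Add(Mul(Rational(-1, 3), Pow(58, Rational(1, 2))), 1), 169) = Mul(Add(1, Mul(Rational(-1, 3), Pow(58, Rational(1, 2)))), 169) = Add(169, Mul(Rational(-169, 3), Pow(58, Rational(1, 2))))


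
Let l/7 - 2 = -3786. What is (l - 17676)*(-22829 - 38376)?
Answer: 2703057620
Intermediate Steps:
l = -26488 (l = 14 + 7*(-3786) = 14 - 26502 = -26488)
(l - 17676)*(-22829 - 38376) = (-26488 - 17676)*(-22829 - 38376) = -44164*(-61205) = 2703057620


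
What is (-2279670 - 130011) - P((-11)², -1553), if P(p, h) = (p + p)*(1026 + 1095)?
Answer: -2922963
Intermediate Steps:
P(p, h) = 4242*p (P(p, h) = (2*p)*2121 = 4242*p)
(-2279670 - 130011) - P((-11)², -1553) = (-2279670 - 130011) - 4242*(-11)² = -2409681 - 4242*121 = -2409681 - 1*513282 = -2409681 - 513282 = -2922963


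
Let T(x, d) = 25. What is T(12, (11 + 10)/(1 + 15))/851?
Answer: 25/851 ≈ 0.029377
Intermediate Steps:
T(12, (11 + 10)/(1 + 15))/851 = 25/851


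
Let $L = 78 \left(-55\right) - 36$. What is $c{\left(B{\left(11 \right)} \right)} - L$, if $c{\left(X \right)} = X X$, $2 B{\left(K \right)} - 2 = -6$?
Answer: $4330$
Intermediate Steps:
$L = -4326$ ($L = -4290 - 36 = -4326$)
$B{\left(K \right)} = -2$ ($B{\left(K \right)} = 1 + \frac{1}{2} \left(-6\right) = 1 - 3 = -2$)
$c{\left(X \right)} = X^{2}$
$c{\left(B{\left(11 \right)} \right)} - L = \left(-2\right)^{2} - -4326 = 4 + 4326 = 4330$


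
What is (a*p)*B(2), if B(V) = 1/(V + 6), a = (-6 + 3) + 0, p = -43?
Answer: 129/8 ≈ 16.125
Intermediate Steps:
a = -3 (a = -3 + 0 = -3)
B(V) = 1/(6 + V)
(a*p)*B(2) = (-3*(-43))/(6 + 2) = 129/8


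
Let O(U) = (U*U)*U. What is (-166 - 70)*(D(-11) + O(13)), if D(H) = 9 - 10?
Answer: -518256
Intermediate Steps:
O(U) = U³ (O(U) = U²*U = U³)
D(H) = -1
(-166 - 70)*(D(-11) + O(13)) = (-166 - 70)*(-1 + 13³) = -236*(-1 + 2197) = -236*2196 = -518256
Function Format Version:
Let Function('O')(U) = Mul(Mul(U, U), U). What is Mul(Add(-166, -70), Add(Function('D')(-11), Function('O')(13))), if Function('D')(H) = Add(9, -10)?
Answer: -518256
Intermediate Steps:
Function('O')(U) = Pow(U, 3) (Function('O')(U) = Mul(Pow(U, 2), U) = Pow(U, 3))
Function('D')(H) = -1
Mul(Add(-166, -70), Add(Function('D')(-11), Function('O')(13))) = Mul(Add(-166, -70), Add(-1, Pow(13, 3))) = Mul(-236, Add(-1, 2197)) = Mul(-236, 2196) = -518256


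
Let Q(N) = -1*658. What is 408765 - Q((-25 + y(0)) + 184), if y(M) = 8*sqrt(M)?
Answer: 409423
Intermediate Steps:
Q(N) = -658
408765 - Q((-25 + y(0)) + 184) = 408765 - 1*(-658) = 408765 + 658 = 409423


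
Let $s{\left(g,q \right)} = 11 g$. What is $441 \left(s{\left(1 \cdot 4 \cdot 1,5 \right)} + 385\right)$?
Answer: $189189$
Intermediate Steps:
$441 \left(s{\left(1 \cdot 4 \cdot 1,5 \right)} + 385\right) = 441 \left(11 \cdot 1 \cdot 4 \cdot 1 + 385\right) = 441 \left(11 \cdot 4 \cdot 1 + 385\right) = 441 \left(11 \cdot 4 + 385\right) = 441 \left(44 + 385\right) = 441 \cdot 429 = 189189$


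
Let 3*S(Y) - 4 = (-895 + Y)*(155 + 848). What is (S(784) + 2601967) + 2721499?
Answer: 15859069/3 ≈ 5.2864e+6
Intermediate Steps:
S(Y) = -299227 + 1003*Y/3 (S(Y) = 4/3 + ((-895 + Y)*(155 + 848))/3 = 4/3 + ((-895 + Y)*1003)/3 = 4/3 + (-897685 + 1003*Y)/3 = 4/3 + (-897685/3 + 1003*Y/3) = -299227 + 1003*Y/3)
(S(784) + 2601967) + 2721499 = ((-299227 + (1003/3)*784) + 2601967) + 2721499 = ((-299227 + 786352/3) + 2601967) + 2721499 = (-111329/3 + 2601967) + 2721499 = 7694572/3 + 2721499 = 15859069/3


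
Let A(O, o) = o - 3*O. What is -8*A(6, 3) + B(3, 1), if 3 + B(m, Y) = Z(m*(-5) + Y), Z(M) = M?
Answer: 103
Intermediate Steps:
B(m, Y) = -3 + Y - 5*m (B(m, Y) = -3 + (m*(-5) + Y) = -3 + (-5*m + Y) = -3 + (Y - 5*m) = -3 + Y - 5*m)
-8*A(6, 3) + B(3, 1) = -8*(3 - 3*6) + (-3 + 1 - 5*3) = -8*(3 - 18) + (-3 + 1 - 15) = -8*(-15) - 17 = 120 - 17 = 103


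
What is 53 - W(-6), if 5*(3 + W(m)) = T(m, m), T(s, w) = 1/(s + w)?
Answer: 3361/60 ≈ 56.017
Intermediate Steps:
W(m) = -3 + 1/(10*m) (W(m) = -3 + 1/(5*(m + m)) = -3 + 1/(5*((2*m))) = -3 + (1/(2*m))/5 = -3 + 1/(10*m))
53 - W(-6) = 53 - (-3 + (1/10)/(-6)) = 53 - (-3 + (1/10)*(-1/6)) = 53 - (-3 - 1/60) = 53 - 1*(-181/60) = 53 + 181/60 = 3361/60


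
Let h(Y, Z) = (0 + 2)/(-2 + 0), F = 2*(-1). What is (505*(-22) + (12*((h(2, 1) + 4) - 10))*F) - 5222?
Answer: -16164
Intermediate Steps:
F = -2
h(Y, Z) = -1 (h(Y, Z) = 2/(-2) = 2*(-½) = -1)
(505*(-22) + (12*((h(2, 1) + 4) - 10))*F) - 5222 = (505*(-22) + (12*((-1 + 4) - 10))*(-2)) - 5222 = (-11110 + (12*(3 - 10))*(-2)) - 5222 = (-11110 + (12*(-7))*(-2)) - 5222 = (-11110 - 84*(-2)) - 5222 = (-11110 + 168) - 5222 = -10942 - 5222 = -16164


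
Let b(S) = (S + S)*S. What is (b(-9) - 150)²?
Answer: 144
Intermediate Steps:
b(S) = 2*S² (b(S) = (2*S)*S = 2*S²)
(b(-9) - 150)² = (2*(-9)² - 150)² = (2*81 - 150)² = (162 - 150)² = 12² = 144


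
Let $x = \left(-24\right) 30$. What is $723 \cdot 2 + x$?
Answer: $726$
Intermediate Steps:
$x = -720$
$723 \cdot 2 + x = 723 \cdot 2 - 720 = 1446 - 720 = 726$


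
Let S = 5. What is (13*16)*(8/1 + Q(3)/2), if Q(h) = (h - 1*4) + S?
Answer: 2080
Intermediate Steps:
Q(h) = 1 + h (Q(h) = (h - 1*4) + 5 = (h - 4) + 5 = (-4 + h) + 5 = 1 + h)
(13*16)*(8/1 + Q(3)/2) = (13*16)*(8/1 + (1 + 3)/2) = 208*(8*1 + 4*(½)) = 208*(8 + 2) = 208*10 = 2080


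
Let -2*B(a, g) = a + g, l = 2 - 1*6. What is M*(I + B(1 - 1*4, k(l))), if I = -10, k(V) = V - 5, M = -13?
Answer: 52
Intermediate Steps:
l = -4 (l = 2 - 6 = -4)
k(V) = -5 + V
B(a, g) = -a/2 - g/2 (B(a, g) = -(a + g)/2 = -a/2 - g/2)
M*(I + B(1 - 1*4, k(l))) = -13*(-10 + (-(1 - 1*4)/2 - (-5 - 4)/2)) = -13*(-10 + (-(1 - 4)/2 - ½*(-9))) = -13*(-10 + (-½*(-3) + 9/2)) = -13*(-10 + (3/2 + 9/2)) = -13*(-10 + 6) = -13*(-4) = 52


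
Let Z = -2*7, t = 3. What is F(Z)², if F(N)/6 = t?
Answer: 324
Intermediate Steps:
Z = -14
F(N) = 18 (F(N) = 6*3 = 18)
F(Z)² = 18² = 324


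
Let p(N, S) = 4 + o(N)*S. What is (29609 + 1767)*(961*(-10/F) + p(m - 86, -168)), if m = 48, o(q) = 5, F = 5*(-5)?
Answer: -70847008/5 ≈ -1.4169e+7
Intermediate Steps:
F = -25
p(N, S) = 4 + 5*S
(29609 + 1767)*(961*(-10/F) + p(m - 86, -168)) = (29609 + 1767)*(961*(-10/(-25)) + (4 + 5*(-168))) = 31376*(961*(-10*(-1/25)) + (4 - 840)) = 31376*(961*(⅖) - 836) = 31376*(1922/5 - 836) = 31376*(-2258/5) = -70847008/5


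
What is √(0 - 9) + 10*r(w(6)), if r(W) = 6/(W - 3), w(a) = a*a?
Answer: 20/11 + 3*I ≈ 1.8182 + 3.0*I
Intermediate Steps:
w(a) = a²
r(W) = 6/(-3 + W)
√(0 - 9) + 10*r(w(6)) = √(0 - 9) + 10*(6/(-3 + 6²)) = √(-9) + 10*(6/(-3 + 36)) = 3*I + 10*(6/33) = 3*I + 10*(6*(1/33)) = 3*I + 10*(2/11) = 3*I + 20/11 = 20/11 + 3*I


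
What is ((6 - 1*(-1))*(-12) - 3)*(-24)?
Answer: 2088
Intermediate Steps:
((6 - 1*(-1))*(-12) - 3)*(-24) = ((6 + 1)*(-12) - 3)*(-24) = (7*(-12) - 3)*(-24) = (-84 - 3)*(-24) = -87*(-24) = 2088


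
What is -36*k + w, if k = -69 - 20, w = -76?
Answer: 3128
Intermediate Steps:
k = -89
-36*k + w = -36*(-89) - 76 = 3204 - 76 = 3128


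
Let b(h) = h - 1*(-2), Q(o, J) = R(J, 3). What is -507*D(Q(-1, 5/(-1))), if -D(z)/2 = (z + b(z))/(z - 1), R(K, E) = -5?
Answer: 1352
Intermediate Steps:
Q(o, J) = -5
b(h) = 2 + h (b(h) = h + 2 = 2 + h)
D(z) = -2*(2 + 2*z)/(-1 + z) (D(z) = -2*(z + (2 + z))/(z - 1) = -2*(2 + 2*z)/(-1 + z))
-507*D(Q(-1, 5/(-1))) = -2028*(-1 - 1*(-5))/(-1 - 5) = -2028*(-1 + 5)/(-6) = -2028*(-1)*4/6 = -507*(-8/3) = 1352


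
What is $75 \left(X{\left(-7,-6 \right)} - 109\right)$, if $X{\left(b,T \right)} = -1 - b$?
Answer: $-7725$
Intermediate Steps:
$75 \left(X{\left(-7,-6 \right)} - 109\right) = 75 \left(\left(-1 - -7\right) - 109\right) = 75 \left(\left(-1 + 7\right) - 109\right) = 75 \left(6 - 109\right) = 75 \left(-103\right) = -7725$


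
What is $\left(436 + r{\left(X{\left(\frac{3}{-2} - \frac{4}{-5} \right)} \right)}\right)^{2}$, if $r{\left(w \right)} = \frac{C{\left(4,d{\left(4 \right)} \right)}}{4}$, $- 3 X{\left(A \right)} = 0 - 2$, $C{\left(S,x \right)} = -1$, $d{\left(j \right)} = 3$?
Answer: $\frac{3038049}{16} \approx 1.8988 \cdot 10^{5}$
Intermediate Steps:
$X{\left(A \right)} = \frac{2}{3}$ ($X{\left(A \right)} = - \frac{0 - 2}{3} = \left(- \frac{1}{3}\right) \left(-2\right) = \frac{2}{3}$)
$r{\left(w \right)} = - \frac{1}{4}$
$\left(436 + r{\left(X{\left(\frac{3}{-2} - \frac{4}{-5} \right)} \right)}\right)^{2} = \left(436 - \frac{1}{4}\right)^{2} = \left(\frac{1743}{4}\right)^{2} = \frac{3038049}{16}$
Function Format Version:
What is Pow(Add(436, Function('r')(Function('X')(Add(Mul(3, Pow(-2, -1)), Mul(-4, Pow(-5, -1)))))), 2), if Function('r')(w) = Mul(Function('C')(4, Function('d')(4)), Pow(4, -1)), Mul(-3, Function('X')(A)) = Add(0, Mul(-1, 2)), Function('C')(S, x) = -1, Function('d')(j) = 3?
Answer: Rational(3038049, 16) ≈ 1.8988e+5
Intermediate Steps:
Function('X')(A) = Rational(2, 3) (Function('X')(A) = Mul(Rational(-1, 3), Add(0, Mul(-1, 2))) = Mul(Rational(-1, 3), Add(0, -2)) = Mul(Rational(-1, 3), -2) = Rational(2, 3))
Function('r')(w) = Rational(-1, 4) (Function('r')(w) = Mul(-1, Pow(4, -1)) = Mul(-1, Rational(1, 4)) = Rational(-1, 4))
Pow(Add(436, Function('r')(Function('X')(Add(Mul(3, Pow(-2, -1)), Mul(-4, Pow(-5, -1)))))), 2) = Pow(Add(436, Rational(-1, 4)), 2) = Pow(Rational(1743, 4), 2) = Rational(3038049, 16)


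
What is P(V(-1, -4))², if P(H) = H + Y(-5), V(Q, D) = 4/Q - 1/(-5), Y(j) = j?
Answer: 1936/25 ≈ 77.440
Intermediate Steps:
V(Q, D) = ⅕ + 4/Q (V(Q, D) = 4/Q - 1*(-⅕) = 4/Q + ⅕ = ⅕ + 4/Q)
P(H) = -5 + H (P(H) = H - 5 = -5 + H)
P(V(-1, -4))² = (-5 + (⅕)*(20 - 1)/(-1))² = (-5 + (⅕)*(-1)*19)² = (-5 - 19/5)² = (-44/5)² = 1936/25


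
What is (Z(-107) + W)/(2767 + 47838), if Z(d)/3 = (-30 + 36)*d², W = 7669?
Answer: 213751/50605 ≈ 4.2239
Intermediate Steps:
Z(d) = 18*d² (Z(d) = 3*((-30 + 36)*d²) = 3*(6*d²) = 18*d²)
(Z(-107) + W)/(2767 + 47838) = (18*(-107)² + 7669)/(2767 + 47838) = (18*11449 + 7669)/50605 = (206082 + 7669)*(1/50605) = 213751*(1/50605) = 213751/50605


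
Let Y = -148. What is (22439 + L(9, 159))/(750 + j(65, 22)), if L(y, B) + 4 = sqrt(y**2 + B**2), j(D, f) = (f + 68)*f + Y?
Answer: 22435/2582 + 3*sqrt(2818)/2582 ≈ 8.7507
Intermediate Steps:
j(D, f) = -148 + f*(68 + f) (j(D, f) = (f + 68)*f - 148 = (68 + f)*f - 148 = f*(68 + f) - 148 = -148 + f*(68 + f))
L(y, B) = -4 + sqrt(B**2 + y**2) (L(y, B) = -4 + sqrt(y**2 + B**2) = -4 + sqrt(B**2 + y**2))
(22439 + L(9, 159))/(750 + j(65, 22)) = (22439 + (-4 + sqrt(159**2 + 9**2)))/(750 + (-148 + 22**2 + 68*22)) = (22439 + (-4 + sqrt(25281 + 81)))/(750 + (-148 + 484 + 1496)) = (22439 + (-4 + sqrt(25362)))/(750 + 1832) = (22439 + (-4 + 3*sqrt(2818)))/2582 = (22435 + 3*sqrt(2818))*(1/2582) = 22435/2582 + 3*sqrt(2818)/2582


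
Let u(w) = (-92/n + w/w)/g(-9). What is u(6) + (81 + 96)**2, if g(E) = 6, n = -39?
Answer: 7331117/234 ≈ 31330.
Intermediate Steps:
u(w) = 131/234 (u(w) = (-92/(-39) + w/w)/6 = (-92*(-1/39) + 1)*(1/6) = (92/39 + 1)*(1/6) = (131/39)*(1/6) = 131/234)
u(6) + (81 + 96)**2 = 131/234 + (81 + 96)**2 = 131/234 + 177**2 = 131/234 + 31329 = 7331117/234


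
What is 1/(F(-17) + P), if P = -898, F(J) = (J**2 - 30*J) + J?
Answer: -1/116 ≈ -0.0086207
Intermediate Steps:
F(J) = J**2 - 29*J
1/(F(-17) + P) = 1/(-17*(-29 - 17) - 898) = 1/(-17*(-46) - 898) = 1/(782 - 898) = 1/(-116) = -1/116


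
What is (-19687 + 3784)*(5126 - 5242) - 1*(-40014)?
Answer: 1884762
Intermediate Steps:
(-19687 + 3784)*(5126 - 5242) - 1*(-40014) = -15903*(-116) + 40014 = 1844748 + 40014 = 1884762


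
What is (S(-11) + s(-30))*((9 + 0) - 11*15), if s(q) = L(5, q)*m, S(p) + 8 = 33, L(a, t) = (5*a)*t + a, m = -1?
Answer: -120120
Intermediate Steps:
L(a, t) = a + 5*a*t (L(a, t) = 5*a*t + a = a + 5*a*t)
S(p) = 25 (S(p) = -8 + 33 = 25)
s(q) = -5 - 25*q (s(q) = (5*(1 + 5*q))*(-1) = (5 + 25*q)*(-1) = -5 - 25*q)
(S(-11) + s(-30))*((9 + 0) - 11*15) = (25 + (-5 - 25*(-30)))*((9 + 0) - 11*15) = (25 + (-5 + 750))*(9 - 165) = (25 + 745)*(-156) = 770*(-156) = -120120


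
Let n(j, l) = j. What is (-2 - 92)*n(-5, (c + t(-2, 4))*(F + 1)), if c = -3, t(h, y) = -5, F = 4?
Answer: 470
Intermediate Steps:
(-2 - 92)*n(-5, (c + t(-2, 4))*(F + 1)) = (-2 - 92)*(-5) = -94*(-5) = 470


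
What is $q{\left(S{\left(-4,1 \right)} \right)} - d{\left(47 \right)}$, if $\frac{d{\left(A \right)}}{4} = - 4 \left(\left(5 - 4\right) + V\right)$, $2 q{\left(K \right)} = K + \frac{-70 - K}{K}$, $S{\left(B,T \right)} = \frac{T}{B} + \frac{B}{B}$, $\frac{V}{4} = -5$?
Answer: $- \frac{8419}{24} \approx -350.79$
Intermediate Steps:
$V = -20$ ($V = 4 \left(-5\right) = -20$)
$S{\left(B,T \right)} = 1 + \frac{T}{B}$ ($S{\left(B,T \right)} = \frac{T}{B} + 1 = 1 + \frac{T}{B}$)
$q{\left(K \right)} = \frac{K}{2} + \frac{-70 - K}{2 K}$ ($q{\left(K \right)} = \frac{K + \frac{-70 - K}{K}}{2} = \frac{K}{2} + \frac{-70 - K}{2 K}$)
$d{\left(A \right)} = 304$ ($d{\left(A \right)} = 4 \left(- 4 \left(\left(5 - 4\right) - 20\right)\right) = 4 \left(- 4 \left(1 - 20\right)\right) = 4 \left(\left(-4\right) \left(-19\right)\right) = 4 \cdot 76 = 304$)
$q{\left(S{\left(-4,1 \right)} \right)} - d{\left(47 \right)} = \frac{-70 + \frac{-4 + 1}{-4} \left(-1 + \frac{-4 + 1}{-4}\right)}{2 \frac{-4 + 1}{-4}} - 304 = \frac{-70 + \left(- \frac{1}{4}\right) \left(-3\right) \left(-1 - - \frac{3}{4}\right)}{2 \left(\left(- \frac{1}{4}\right) \left(-3\right)\right)} - 304 = \frac{-70 + \frac{3 \left(-1 + \frac{3}{4}\right)}{4}}{2 \cdot \frac{3}{4}} - 304 = \frac{1}{2} \cdot \frac{4}{3} \left(-70 + \frac{3}{4} \left(- \frac{1}{4}\right)\right) - 304 = \frac{1}{2} \cdot \frac{4}{3} \left(-70 - \frac{3}{16}\right) - 304 = \frac{1}{2} \cdot \frac{4}{3} \left(- \frac{1123}{16}\right) - 304 = - \frac{1123}{24} - 304 = - \frac{8419}{24}$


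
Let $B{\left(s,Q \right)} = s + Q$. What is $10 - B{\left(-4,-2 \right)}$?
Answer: $16$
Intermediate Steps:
$B{\left(s,Q \right)} = Q + s$
$10 - B{\left(-4,-2 \right)} = 10 - \left(-2 - 4\right) = 10 - -6 = 10 + 6 = 16$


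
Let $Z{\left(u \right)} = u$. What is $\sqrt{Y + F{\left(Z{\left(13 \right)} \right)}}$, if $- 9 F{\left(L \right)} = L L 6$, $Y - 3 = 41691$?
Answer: $\frac{2 \sqrt{93558}}{3} \approx 203.92$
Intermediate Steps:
$Y = 41694$ ($Y = 3 + 41691 = 41694$)
$F{\left(L \right)} = - \frac{2 L^{2}}{3}$ ($F{\left(L \right)} = - \frac{L L 6}{9} = - \frac{L^{2} \cdot 6}{9} = - \frac{6 L^{2}}{9} = - \frac{2 L^{2}}{3}$)
$\sqrt{Y + F{\left(Z{\left(13 \right)} \right)}} = \sqrt{41694 - \frac{2 \cdot 13^{2}}{3}} = \sqrt{41694 - \frac{338}{3}} = \sqrt{\frac{124744}{3}} = \frac{2 \sqrt{93558}}{3}$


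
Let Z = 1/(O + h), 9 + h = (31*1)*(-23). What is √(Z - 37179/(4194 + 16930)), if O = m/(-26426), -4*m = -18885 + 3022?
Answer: 5*I*√45798703154901433525443/806241302862 ≈ 1.3272*I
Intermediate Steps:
m = 15863/4 (m = -(-18885 + 3022)/4 = -¼*(-15863) = 15863/4 ≈ 3965.8)
O = -15863/105704 (O = (15863/4)/(-26426) = (15863/4)*(-1/26426) = -15863/105704 ≈ -0.15007)
h = -722 (h = -9 + (31*1)*(-23) = -9 + 31*(-23) = -9 - 713 = -722)
Z = -105704/76334151 (Z = 1/(-15863/105704 - 722) = 1/(-76334151/105704) = -105704/76334151 ≈ -0.0013848)
√(Z - 37179/(4194 + 16930)) = √(-105704/76334151 - 37179/(4194 + 16930)) = √(-105704/76334151 - 37179/21124) = √(-2840260291325/1612482605724) = 5*I*√45798703154901433525443/806241302862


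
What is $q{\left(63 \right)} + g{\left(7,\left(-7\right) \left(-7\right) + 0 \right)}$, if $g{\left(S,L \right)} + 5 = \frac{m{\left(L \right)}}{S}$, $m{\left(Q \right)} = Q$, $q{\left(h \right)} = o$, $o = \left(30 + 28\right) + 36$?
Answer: $96$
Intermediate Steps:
$o = 94$ ($o = 58 + 36 = 94$)
$q{\left(h \right)} = 94$
$g{\left(S,L \right)} = -5 + \frac{L}{S}$
$q{\left(63 \right)} + g{\left(7,\left(-7\right) \left(-7\right) + 0 \right)} = 94 - \left(5 - \frac{\left(-7\right) \left(-7\right) + 0}{7}\right) = 94 - \left(5 - \left(49 + 0\right) \frac{1}{7}\right) = 94 + \left(-5 + 49 \cdot \frac{1}{7}\right) = 94 + \left(-5 + 7\right) = 94 + 2 = 96$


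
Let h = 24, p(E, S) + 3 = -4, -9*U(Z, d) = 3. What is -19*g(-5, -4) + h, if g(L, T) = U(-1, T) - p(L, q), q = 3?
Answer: -308/3 ≈ -102.67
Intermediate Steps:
U(Z, d) = -⅓ (U(Z, d) = -⅑*3 = -⅓)
p(E, S) = -7 (p(E, S) = -3 - 4 = -7)
g(L, T) = 20/3 (g(L, T) = -⅓ - 1*(-7) = -⅓ + 7 = 20/3)
-19*g(-5, -4) + h = -19*20/3 + 24 = -380/3 + 24 = -308/3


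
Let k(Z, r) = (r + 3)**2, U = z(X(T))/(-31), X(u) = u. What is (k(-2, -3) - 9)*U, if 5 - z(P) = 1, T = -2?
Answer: 36/31 ≈ 1.1613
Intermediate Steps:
z(P) = 4 (z(P) = 5 - 1*1 = 5 - 1 = 4)
U = -4/31 (U = 4/(-31) = 4*(-1/31) = -4/31 ≈ -0.12903)
k(Z, r) = (3 + r)**2
(k(-2, -3) - 9)*U = ((3 - 3)**2 - 9)*(-4/31) = (0**2 - 9)*(-4/31) = (0 - 9)*(-4/31) = -9*(-4/31) = 36/31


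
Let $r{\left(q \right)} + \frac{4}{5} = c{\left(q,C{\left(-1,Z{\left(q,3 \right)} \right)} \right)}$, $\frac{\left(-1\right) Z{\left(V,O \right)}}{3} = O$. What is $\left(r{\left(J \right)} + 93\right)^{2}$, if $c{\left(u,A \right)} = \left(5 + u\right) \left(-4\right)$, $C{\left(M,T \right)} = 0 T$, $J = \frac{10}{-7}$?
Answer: $\frac{7436529}{1225} \approx 6070.6$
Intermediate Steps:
$Z{\left(V,O \right)} = - 3 O$
$J = - \frac{10}{7}$ ($J = 10 \left(- \frac{1}{7}\right) = - \frac{10}{7} \approx -1.4286$)
$C{\left(M,T \right)} = 0$
$c{\left(u,A \right)} = -20 - 4 u$
$r{\left(q \right)} = - \frac{104}{5} - 4 q$ ($r{\left(q \right)} = - \frac{4}{5} - \left(20 + 4 q\right) = - \frac{104}{5} - 4 q$)
$\left(r{\left(J \right)} + 93\right)^{2} = \left(\left(- \frac{104}{5} - - \frac{40}{7}\right) + 93\right)^{2} = \left(\left(- \frac{104}{5} + \frac{40}{7}\right) + 93\right)^{2} = \left(- \frac{528}{35} + 93\right)^{2} = \left(\frac{2727}{35}\right)^{2} = \frac{7436529}{1225}$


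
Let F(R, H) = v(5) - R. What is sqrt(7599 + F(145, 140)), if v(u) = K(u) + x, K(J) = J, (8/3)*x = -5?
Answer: 13*sqrt(706)/4 ≈ 86.355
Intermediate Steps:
x = -15/8 (x = (3/8)*(-5) = -15/8 ≈ -1.8750)
v(u) = -15/8 + u (v(u) = u - 15/8 = -15/8 + u)
F(R, H) = 25/8 - R (F(R, H) = (-15/8 + 5) - R = 25/8 - R)
sqrt(7599 + F(145, 140)) = sqrt(7599 + (25/8 - 1*145)) = sqrt(7599 + (25/8 - 145)) = sqrt(7599 - 1135/8) = sqrt(59657/8) = 13*sqrt(706)/4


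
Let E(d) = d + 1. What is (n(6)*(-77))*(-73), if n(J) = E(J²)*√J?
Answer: 207977*√6 ≈ 5.0944e+5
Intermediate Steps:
E(d) = 1 + d
n(J) = √J*(1 + J²) (n(J) = (1 + J²)*√J = √J*(1 + J²))
(n(6)*(-77))*(-73) = ((√6*(1 + 6²))*(-77))*(-73) = ((√6*(1 + 36))*(-77))*(-73) = ((√6*37)*(-77))*(-73) = ((37*√6)*(-77))*(-73) = -2849*√6*(-73) = 207977*√6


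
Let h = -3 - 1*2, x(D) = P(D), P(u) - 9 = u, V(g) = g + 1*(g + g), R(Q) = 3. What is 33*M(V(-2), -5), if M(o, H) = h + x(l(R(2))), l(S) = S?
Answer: 231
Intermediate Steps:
V(g) = 3*g (V(g) = g + 1*(2*g) = g + 2*g = 3*g)
P(u) = 9 + u
x(D) = 9 + D
h = -5 (h = -3 - 2 = -5)
M(o, H) = 7 (M(o, H) = -5 + (9 + 3) = -5 + 12 = 7)
33*M(V(-2), -5) = 33*7 = 231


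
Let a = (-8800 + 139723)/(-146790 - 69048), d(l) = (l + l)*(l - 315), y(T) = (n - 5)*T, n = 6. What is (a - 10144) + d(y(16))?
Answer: -157582577/7994 ≈ -19713.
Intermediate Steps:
y(T) = T (y(T) = (6 - 5)*T = 1*T = T)
d(l) = 2*l*(-315 + l) (d(l) = (2*l)*(-315 + l) = 2*l*(-315 + l))
a = -4849/7994 (a = 130923/(-215838) = 130923*(-1/215838) = -4849/7994 ≈ -0.60658)
(a - 10144) + d(y(16)) = (-4849/7994 - 10144) + 2*16*(-315 + 16) = -81095985/7994 + 2*16*(-299) = -81095985/7994 - 9568 = -157582577/7994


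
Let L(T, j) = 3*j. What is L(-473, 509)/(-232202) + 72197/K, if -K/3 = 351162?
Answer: -4593240229/61155389043 ≈ -0.075108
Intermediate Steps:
K = -1053486 (K = -3*351162 = -1053486)
L(-473, 509)/(-232202) + 72197/K = (3*509)/(-232202) + 72197/(-1053486) = 1527*(-1/232202) + 72197*(-1/1053486) = -1527/232202 - 72197/1053486 = -4593240229/61155389043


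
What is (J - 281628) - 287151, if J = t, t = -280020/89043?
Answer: -16882022839/29681 ≈ -5.6878e+5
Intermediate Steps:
t = -93340/29681 (t = -280020*1/89043 = -93340/29681 ≈ -3.1448)
J = -93340/29681 ≈ -3.1448
(J - 281628) - 287151 = (-93340/29681 - 281628) - 287151 = -8359094008/29681 - 287151 = -16882022839/29681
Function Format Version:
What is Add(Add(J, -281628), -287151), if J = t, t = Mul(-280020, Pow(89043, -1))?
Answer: Rational(-16882022839, 29681) ≈ -5.6878e+5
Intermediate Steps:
t = Rational(-93340, 29681) (t = Mul(-280020, Rational(1, 89043)) = Rational(-93340, 29681) ≈ -3.1448)
J = Rational(-93340, 29681) ≈ -3.1448
Add(Add(J, -281628), -287151) = Add(Add(Rational(-93340, 29681), -281628), -287151) = Add(Rational(-8359094008, 29681), -287151) = Rational(-16882022839, 29681)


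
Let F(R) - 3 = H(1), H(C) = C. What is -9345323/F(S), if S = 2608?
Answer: -9345323/4 ≈ -2.3363e+6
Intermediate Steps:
F(R) = 4 (F(R) = 3 + 1 = 4)
-9345323/F(S) = -9345323/4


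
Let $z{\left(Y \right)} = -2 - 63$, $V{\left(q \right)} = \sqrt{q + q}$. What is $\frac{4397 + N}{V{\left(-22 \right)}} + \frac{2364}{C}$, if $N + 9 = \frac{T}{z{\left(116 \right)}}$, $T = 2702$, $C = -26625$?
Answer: $- \frac{788}{8875} - \frac{141259 i \sqrt{11}}{715} \approx -0.088789 - 655.25 i$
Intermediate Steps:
$V{\left(q \right)} = \sqrt{2} \sqrt{q}$ ($V{\left(q \right)} = \sqrt{2 q} = \sqrt{2} \sqrt{q}$)
$z{\left(Y \right)} = -65$
$N = - \frac{3287}{65}$ ($N = -9 + \frac{2702}{-65} = -9 + 2702 \left(- \frac{1}{65}\right) = -9 - \frac{2702}{65} = - \frac{3287}{65} \approx -50.569$)
$\frac{4397 + N}{V{\left(-22 \right)}} + \frac{2364}{C} = \frac{4397 - \frac{3287}{65}}{\sqrt{2} \sqrt{-22}} + \frac{2364}{-26625} = \frac{282518}{65 \sqrt{2} i \sqrt{22}} + 2364 \left(- \frac{1}{26625}\right) = \frac{282518}{65 \cdot 2 i \sqrt{11}} - \frac{788}{8875} = \frac{282518 \left(- \frac{i \sqrt{11}}{22}\right)}{65} - \frac{788}{8875} = - \frac{141259 i \sqrt{11}}{715} - \frac{788}{8875} = - \frac{788}{8875} - \frac{141259 i \sqrt{11}}{715}$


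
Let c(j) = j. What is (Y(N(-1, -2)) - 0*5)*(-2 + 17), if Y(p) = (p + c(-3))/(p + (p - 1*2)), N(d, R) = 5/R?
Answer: 165/14 ≈ 11.786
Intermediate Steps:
Y(p) = (-3 + p)/(-2 + 2*p) (Y(p) = (p - 3)/(p + (p - 1*2)) = (-3 + p)/(p + (p - 2)) = (-3 + p)/(p + (-2 + p)) = (-3 + p)/(-2 + 2*p))
(Y(N(-1, -2)) - 0*5)*(-2 + 17) = ((-3 + 5/(-2))/(2*(-1 + 5/(-2))) - 0*5)*(-2 + 17) = ((-3 + 5*(-1/2))/(2*(-1 + 5*(-1/2))) - 1*0)*15 = ((-3 - 5/2)/(2*(-1 - 5/2)) + 0)*15 = ((1/2)*(-11/2)/(-7/2) + 0)*15 = ((1/2)*(-2/7)*(-11/2) + 0)*15 = (11/14 + 0)*15 = (11/14)*15 = 165/14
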